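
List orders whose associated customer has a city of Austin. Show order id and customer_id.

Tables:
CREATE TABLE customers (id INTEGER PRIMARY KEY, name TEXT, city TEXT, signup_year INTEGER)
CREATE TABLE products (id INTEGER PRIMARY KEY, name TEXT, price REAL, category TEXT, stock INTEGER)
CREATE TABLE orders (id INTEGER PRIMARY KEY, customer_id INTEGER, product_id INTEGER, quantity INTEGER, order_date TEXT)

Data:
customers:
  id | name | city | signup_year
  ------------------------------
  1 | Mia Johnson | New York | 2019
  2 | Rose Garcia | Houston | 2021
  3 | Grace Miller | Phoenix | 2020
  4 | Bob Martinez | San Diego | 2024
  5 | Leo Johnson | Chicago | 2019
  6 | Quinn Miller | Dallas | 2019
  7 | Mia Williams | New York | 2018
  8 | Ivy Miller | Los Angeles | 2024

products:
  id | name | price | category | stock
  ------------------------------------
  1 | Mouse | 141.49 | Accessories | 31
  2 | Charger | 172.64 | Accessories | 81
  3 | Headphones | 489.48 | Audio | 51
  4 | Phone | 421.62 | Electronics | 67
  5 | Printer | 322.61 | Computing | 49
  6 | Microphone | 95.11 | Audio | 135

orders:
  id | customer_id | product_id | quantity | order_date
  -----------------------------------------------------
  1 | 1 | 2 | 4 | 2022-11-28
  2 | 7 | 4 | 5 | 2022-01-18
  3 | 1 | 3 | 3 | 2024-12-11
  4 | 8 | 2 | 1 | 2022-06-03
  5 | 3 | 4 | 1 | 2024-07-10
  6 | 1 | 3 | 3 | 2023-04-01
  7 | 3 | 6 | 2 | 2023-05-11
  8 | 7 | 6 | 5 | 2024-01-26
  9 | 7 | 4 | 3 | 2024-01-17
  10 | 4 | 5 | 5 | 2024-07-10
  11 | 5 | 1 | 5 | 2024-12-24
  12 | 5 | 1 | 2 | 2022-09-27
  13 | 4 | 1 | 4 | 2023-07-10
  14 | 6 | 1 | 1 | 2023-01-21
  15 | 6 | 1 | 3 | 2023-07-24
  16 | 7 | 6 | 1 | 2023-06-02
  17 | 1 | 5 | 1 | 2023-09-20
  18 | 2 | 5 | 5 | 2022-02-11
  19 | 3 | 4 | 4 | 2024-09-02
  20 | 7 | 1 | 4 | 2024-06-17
SELECT id, customer_id FROM orders WHERE customer_id IN (SELECT id FROM customers WHERE city = 'Austin')

Execution result:
(no rows)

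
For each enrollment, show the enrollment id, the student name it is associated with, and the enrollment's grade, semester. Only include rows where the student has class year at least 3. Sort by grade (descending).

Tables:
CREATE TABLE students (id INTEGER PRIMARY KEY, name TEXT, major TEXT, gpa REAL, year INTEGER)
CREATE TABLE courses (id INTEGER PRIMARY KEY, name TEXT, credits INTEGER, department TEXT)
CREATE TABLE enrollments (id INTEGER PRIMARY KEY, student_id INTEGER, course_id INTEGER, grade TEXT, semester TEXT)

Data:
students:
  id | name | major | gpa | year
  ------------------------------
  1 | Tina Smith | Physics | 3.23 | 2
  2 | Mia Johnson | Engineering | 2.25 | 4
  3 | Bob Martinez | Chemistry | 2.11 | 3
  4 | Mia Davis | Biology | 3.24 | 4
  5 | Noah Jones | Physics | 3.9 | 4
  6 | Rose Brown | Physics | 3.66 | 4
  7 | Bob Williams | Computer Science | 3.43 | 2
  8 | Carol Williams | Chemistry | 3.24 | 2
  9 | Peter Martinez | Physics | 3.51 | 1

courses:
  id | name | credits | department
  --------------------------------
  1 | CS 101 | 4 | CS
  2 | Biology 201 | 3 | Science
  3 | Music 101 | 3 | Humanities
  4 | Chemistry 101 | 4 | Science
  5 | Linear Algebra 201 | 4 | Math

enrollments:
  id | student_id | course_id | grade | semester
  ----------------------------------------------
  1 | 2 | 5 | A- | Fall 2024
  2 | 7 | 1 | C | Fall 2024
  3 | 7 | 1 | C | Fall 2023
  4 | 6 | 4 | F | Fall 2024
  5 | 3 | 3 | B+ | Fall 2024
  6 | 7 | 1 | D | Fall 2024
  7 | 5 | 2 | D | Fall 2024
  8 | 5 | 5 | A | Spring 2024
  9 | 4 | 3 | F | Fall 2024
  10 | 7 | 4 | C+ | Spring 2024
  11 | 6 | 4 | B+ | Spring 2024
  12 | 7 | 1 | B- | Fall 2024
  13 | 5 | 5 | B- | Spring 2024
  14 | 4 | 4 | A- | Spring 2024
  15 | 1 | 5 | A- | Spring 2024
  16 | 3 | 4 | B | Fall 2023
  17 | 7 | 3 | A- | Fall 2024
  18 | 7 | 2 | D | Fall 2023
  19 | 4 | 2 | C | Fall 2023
SELECT c.id, p.name AS student, c.grade, c.semester FROM enrollments c JOIN students p ON c.student_id = p.id WHERE p.year >= 3 ORDER BY c.grade DESC

Execution result:
id | student | grade | semester
4 | Rose Brown | F | Fall 2024
9 | Mia Davis | F | Fall 2024
7 | Noah Jones | D | Fall 2024
19 | Mia Davis | C | Fall 2023
13 | Noah Jones | B- | Spring 2024
5 | Bob Martinez | B+ | Fall 2024
11 | Rose Brown | B+ | Spring 2024
16 | Bob Martinez | B | Fall 2023
1 | Mia Johnson | A- | Fall 2024
14 | Mia Davis | A- | Spring 2024
8 | Noah Jones | A | Spring 2024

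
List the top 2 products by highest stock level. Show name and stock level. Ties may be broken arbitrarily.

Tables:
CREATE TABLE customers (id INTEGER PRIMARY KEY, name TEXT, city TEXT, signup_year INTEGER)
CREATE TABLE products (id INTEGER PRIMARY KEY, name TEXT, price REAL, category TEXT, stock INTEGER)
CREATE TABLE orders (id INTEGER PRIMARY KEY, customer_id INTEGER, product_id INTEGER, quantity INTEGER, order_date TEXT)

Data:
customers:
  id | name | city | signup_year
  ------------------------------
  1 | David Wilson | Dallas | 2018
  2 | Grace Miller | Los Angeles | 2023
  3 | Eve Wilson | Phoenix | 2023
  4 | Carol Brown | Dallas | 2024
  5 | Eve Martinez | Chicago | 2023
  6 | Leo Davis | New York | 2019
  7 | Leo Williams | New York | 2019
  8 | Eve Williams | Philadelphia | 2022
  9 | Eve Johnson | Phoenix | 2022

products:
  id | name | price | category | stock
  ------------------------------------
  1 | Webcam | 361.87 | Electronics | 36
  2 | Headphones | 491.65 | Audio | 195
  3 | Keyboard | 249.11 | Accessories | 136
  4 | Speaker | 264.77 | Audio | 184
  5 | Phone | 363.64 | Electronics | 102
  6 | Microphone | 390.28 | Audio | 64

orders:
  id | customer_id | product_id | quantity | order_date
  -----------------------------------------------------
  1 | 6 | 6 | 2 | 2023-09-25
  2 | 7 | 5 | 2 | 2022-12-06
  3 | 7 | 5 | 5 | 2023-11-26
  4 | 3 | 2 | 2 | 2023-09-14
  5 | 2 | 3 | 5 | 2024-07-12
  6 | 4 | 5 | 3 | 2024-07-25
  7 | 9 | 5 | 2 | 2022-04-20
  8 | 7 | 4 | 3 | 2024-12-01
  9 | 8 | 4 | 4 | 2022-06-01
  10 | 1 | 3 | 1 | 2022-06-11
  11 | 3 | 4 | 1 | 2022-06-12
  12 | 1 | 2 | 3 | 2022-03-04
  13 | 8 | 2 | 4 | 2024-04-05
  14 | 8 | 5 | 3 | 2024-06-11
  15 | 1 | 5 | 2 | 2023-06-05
SELECT name, stock FROM products ORDER BY stock DESC LIMIT 2

Execution result:
name | stock
Headphones | 195
Speaker | 184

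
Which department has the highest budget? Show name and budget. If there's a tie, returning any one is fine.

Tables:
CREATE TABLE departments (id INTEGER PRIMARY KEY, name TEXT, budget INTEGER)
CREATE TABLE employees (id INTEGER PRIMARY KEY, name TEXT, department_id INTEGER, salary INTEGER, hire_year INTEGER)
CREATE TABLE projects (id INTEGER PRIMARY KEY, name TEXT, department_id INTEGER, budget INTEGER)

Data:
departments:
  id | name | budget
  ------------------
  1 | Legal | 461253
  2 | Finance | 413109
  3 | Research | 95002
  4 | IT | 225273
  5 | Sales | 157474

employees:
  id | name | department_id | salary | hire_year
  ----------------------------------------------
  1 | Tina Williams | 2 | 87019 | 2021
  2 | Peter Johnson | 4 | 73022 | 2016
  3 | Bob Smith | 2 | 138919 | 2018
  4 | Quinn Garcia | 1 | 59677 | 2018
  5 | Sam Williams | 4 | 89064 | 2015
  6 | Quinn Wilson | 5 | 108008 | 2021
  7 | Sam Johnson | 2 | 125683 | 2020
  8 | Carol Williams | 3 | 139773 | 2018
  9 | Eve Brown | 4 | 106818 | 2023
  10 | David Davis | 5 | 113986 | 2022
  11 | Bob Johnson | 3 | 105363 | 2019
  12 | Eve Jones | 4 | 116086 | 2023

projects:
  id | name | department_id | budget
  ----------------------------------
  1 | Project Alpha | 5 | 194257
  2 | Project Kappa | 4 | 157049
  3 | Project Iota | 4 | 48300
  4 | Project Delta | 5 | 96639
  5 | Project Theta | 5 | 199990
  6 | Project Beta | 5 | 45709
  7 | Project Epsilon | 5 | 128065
SELECT name, budget FROM departments ORDER BY budget DESC LIMIT 1

Execution result:
name | budget
Legal | 461253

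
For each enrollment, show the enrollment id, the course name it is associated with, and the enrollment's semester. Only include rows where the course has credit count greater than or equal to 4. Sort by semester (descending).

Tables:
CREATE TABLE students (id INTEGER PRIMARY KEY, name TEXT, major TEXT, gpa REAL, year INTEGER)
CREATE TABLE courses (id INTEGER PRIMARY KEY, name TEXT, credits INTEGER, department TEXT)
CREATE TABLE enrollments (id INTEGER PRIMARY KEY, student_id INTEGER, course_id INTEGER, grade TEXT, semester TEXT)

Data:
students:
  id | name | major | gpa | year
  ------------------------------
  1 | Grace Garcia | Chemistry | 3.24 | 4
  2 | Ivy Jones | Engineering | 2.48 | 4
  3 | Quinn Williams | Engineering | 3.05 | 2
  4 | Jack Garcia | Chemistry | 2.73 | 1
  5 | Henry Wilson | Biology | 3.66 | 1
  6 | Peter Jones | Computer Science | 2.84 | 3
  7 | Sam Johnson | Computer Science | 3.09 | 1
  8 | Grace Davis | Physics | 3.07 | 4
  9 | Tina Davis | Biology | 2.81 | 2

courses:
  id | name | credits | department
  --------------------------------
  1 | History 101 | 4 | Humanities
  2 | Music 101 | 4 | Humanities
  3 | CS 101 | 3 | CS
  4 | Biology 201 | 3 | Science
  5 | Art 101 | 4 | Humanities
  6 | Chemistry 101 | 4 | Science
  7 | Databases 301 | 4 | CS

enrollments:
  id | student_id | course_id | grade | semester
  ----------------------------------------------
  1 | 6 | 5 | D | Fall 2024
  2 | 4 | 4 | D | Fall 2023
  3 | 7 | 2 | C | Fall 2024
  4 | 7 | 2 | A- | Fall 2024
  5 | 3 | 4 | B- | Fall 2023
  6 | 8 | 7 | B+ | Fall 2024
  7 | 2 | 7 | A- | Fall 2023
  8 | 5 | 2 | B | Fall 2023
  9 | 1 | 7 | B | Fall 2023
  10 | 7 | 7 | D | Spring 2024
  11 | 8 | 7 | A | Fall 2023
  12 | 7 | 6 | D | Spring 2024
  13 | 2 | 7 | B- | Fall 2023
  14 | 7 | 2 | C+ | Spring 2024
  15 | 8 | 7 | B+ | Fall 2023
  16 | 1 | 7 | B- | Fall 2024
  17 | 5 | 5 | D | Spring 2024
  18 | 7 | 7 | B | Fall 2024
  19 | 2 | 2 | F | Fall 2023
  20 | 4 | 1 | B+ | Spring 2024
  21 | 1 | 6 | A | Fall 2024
SELECT c.id, p.name AS course, c.semester FROM enrollments c JOIN courses p ON c.course_id = p.id WHERE p.credits >= 4 ORDER BY c.semester DESC

Execution result:
id | course | semester
10 | Databases 301 | Spring 2024
12 | Chemistry 101 | Spring 2024
14 | Music 101 | Spring 2024
17 | Art 101 | Spring 2024
20 | History 101 | Spring 2024
1 | Art 101 | Fall 2024
3 | Music 101 | Fall 2024
4 | Music 101 | Fall 2024
6 | Databases 301 | Fall 2024
16 | Databases 301 | Fall 2024
18 | Databases 301 | Fall 2024
21 | Chemistry 101 | Fall 2024
7 | Databases 301 | Fall 2023
8 | Music 101 | Fall 2023
9 | Databases 301 | Fall 2023
11 | Databases 301 | Fall 2023
13 | Databases 301 | Fall 2023
15 | Databases 301 | Fall 2023
19 | Music 101 | Fall 2023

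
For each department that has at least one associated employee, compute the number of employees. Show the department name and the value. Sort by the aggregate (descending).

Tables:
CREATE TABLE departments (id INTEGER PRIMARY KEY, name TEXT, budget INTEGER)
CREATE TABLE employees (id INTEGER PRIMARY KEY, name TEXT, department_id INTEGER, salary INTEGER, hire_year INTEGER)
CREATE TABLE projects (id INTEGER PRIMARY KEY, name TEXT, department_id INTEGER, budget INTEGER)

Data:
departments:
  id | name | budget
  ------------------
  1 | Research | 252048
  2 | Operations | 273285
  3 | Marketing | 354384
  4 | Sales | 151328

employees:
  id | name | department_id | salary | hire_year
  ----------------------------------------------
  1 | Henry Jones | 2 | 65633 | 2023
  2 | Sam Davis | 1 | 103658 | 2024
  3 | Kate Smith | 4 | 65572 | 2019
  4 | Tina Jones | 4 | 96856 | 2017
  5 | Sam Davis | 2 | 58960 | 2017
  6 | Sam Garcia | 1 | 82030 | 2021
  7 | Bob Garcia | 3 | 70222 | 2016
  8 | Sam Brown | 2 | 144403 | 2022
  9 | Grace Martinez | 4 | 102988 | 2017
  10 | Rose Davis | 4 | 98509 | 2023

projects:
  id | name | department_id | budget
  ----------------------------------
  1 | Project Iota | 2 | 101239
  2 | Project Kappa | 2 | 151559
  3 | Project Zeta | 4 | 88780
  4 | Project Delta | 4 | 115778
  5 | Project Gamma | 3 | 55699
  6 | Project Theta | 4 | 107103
SELECT p.name, COUNT(*) AS n FROM employees c JOIN departments p ON c.department_id = p.id GROUP BY p.id, p.name ORDER BY n DESC

Execution result:
name | n
Sales | 4
Operations | 3
Research | 2
Marketing | 1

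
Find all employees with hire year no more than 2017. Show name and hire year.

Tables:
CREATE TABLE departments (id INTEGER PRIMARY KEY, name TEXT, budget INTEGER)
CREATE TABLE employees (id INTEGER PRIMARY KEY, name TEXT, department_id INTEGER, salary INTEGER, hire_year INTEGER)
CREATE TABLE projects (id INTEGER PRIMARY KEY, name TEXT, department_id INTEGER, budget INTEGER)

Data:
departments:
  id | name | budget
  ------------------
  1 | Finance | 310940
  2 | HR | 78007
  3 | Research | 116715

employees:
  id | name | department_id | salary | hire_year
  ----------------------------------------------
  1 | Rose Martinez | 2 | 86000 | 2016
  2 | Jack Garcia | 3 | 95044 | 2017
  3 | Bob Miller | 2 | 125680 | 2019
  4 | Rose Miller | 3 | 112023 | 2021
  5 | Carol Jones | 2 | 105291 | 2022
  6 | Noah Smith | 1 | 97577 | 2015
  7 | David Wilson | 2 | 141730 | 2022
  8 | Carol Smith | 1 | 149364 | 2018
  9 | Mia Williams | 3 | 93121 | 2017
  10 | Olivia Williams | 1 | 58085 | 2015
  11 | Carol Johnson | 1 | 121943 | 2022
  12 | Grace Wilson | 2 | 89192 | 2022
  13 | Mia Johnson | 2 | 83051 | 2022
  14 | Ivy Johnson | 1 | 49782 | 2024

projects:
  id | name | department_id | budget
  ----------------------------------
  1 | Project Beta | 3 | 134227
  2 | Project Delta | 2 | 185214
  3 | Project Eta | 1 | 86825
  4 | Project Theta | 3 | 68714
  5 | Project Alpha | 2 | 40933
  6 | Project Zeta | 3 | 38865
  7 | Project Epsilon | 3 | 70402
SELECT name, hire_year FROM employees WHERE hire_year <= 2017

Execution result:
name | hire_year
Rose Martinez | 2016
Jack Garcia | 2017
Noah Smith | 2015
Mia Williams | 2017
Olivia Williams | 2015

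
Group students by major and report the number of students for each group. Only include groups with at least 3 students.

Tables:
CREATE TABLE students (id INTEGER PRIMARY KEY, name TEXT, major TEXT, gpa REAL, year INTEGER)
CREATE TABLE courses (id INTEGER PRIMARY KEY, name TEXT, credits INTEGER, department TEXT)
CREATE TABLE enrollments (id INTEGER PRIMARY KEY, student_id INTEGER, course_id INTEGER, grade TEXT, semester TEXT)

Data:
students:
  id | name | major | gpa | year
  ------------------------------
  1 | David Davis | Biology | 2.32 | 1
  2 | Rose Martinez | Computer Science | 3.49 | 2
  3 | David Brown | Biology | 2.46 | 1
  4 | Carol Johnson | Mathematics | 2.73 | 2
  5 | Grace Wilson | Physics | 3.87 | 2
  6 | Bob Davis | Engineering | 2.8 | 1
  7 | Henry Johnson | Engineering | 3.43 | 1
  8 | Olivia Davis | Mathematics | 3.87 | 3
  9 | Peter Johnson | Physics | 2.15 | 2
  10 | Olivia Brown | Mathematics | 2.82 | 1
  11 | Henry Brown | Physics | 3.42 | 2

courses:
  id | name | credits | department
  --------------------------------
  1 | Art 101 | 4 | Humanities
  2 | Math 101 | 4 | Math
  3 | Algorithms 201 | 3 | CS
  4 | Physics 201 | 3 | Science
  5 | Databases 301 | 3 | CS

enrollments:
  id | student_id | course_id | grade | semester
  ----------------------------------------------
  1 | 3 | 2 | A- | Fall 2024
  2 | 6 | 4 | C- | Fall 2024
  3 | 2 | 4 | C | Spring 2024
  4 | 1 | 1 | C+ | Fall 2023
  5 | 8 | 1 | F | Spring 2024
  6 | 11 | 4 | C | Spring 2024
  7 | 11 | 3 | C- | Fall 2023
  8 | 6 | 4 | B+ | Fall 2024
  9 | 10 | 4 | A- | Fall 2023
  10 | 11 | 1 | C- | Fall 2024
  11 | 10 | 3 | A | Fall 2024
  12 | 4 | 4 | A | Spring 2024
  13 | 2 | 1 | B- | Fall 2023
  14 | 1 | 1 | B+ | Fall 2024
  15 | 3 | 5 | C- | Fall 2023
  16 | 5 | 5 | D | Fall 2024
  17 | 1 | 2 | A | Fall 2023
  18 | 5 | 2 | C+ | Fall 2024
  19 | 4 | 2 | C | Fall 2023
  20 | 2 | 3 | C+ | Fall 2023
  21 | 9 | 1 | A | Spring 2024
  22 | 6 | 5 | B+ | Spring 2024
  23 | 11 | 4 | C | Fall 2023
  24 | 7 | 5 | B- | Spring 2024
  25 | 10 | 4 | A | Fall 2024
SELECT major, COUNT(*) AS n FROM students GROUP BY major HAVING COUNT(*) >= 3

Execution result:
major | n
Mathematics | 3
Physics | 3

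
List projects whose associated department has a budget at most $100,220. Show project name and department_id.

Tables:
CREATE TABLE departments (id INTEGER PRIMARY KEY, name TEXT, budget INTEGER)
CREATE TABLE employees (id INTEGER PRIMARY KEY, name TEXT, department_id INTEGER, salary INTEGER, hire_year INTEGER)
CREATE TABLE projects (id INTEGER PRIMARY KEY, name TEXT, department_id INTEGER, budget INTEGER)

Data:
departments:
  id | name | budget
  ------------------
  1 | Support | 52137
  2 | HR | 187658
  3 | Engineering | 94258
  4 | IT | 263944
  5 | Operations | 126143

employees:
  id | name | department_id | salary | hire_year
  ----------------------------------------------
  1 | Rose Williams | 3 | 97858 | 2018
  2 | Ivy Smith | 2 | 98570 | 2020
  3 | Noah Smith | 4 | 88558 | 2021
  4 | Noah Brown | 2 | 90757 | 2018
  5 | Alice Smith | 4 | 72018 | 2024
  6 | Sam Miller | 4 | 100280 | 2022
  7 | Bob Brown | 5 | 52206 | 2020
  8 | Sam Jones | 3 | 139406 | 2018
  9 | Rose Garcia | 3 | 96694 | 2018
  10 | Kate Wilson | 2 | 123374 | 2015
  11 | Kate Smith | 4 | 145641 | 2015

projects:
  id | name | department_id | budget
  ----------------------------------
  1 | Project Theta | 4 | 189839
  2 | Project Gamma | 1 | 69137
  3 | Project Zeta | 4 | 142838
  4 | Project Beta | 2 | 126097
SELECT name, department_id FROM projects WHERE department_id IN (SELECT id FROM departments WHERE budget <= 100220)

Execution result:
name | department_id
Project Gamma | 1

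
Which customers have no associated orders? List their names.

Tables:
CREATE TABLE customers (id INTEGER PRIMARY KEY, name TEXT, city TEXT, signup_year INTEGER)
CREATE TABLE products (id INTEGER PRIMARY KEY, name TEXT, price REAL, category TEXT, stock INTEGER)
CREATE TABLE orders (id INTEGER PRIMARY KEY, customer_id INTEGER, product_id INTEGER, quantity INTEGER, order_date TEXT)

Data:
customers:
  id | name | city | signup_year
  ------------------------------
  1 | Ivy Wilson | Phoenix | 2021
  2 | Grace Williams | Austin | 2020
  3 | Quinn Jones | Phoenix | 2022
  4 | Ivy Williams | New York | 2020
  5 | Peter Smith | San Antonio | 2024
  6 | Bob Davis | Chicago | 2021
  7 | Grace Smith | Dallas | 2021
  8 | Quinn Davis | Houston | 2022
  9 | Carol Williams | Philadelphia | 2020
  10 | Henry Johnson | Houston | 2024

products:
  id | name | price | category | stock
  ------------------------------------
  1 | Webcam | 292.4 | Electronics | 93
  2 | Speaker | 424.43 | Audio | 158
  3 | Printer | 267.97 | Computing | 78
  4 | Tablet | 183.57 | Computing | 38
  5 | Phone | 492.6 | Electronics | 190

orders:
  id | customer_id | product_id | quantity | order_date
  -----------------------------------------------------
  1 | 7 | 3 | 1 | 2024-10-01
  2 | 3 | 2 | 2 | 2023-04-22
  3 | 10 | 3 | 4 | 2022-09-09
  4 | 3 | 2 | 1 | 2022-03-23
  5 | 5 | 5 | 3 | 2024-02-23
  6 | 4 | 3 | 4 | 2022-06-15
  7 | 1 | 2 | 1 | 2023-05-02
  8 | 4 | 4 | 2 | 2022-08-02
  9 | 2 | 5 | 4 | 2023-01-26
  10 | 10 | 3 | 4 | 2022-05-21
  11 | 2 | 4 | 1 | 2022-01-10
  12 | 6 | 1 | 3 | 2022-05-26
SELECT p.name FROM customers p LEFT JOIN orders c ON c.customer_id = p.id WHERE c.id IS NULL

Execution result:
name
Quinn Davis
Carol Williams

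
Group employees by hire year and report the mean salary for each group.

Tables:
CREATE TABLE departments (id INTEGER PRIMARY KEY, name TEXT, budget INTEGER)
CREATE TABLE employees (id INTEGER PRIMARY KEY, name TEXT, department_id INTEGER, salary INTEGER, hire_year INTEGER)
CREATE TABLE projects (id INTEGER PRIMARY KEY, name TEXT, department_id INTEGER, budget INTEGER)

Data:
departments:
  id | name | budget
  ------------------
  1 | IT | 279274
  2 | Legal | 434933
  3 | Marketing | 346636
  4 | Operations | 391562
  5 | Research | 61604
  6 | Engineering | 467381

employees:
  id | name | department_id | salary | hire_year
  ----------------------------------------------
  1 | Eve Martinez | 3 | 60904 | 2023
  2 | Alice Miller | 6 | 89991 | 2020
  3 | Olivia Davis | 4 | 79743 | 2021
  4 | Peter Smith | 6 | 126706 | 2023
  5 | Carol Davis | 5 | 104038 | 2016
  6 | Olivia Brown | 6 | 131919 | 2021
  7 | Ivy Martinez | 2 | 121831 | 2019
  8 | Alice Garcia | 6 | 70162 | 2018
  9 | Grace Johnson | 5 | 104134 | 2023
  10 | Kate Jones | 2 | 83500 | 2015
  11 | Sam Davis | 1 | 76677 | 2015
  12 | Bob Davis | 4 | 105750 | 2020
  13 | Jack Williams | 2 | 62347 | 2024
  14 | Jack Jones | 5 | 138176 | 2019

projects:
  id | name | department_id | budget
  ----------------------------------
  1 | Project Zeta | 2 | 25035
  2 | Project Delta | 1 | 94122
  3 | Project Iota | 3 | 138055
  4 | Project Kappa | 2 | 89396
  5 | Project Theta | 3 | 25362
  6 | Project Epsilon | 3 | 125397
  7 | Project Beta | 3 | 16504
SELECT hire_year, AVG(salary) AS avg_salary FROM employees GROUP BY hire_year

Execution result:
hire_year | avg_salary
2015 | 80088.50
2016 | 104038.00
2018 | 70162.00
2019 | 130003.50
2020 | 97870.50
2021 | 105831.00
2023 | 97248.00
2024 | 62347.00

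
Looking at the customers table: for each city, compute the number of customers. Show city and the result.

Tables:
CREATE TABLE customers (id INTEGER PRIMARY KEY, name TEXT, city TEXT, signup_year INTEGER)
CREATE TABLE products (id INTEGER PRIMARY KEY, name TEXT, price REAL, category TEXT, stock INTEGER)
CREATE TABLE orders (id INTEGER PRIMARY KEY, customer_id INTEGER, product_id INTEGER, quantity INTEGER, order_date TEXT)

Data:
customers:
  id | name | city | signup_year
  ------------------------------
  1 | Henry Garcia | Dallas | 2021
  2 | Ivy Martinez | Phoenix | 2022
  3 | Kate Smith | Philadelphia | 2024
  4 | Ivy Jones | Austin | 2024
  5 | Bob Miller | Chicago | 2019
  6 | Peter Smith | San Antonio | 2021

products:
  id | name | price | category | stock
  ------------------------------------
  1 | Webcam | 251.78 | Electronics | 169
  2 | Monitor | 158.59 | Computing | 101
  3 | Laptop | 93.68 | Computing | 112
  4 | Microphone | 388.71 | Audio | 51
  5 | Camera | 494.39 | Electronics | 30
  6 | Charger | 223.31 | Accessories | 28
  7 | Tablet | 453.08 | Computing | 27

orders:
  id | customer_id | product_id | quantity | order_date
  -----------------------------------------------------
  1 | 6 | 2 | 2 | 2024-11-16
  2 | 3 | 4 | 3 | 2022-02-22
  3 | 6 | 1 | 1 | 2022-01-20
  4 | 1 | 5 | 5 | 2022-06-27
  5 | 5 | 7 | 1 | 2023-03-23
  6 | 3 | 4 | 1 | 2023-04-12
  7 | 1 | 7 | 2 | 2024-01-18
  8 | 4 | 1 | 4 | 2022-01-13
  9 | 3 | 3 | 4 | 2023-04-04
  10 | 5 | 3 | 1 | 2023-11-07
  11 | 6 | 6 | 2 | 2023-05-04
SELECT city, COUNT(*) AS n FROM customers GROUP BY city

Execution result:
city | n
Austin | 1
Chicago | 1
Dallas | 1
Philadelphia | 1
Phoenix | 1
San Antonio | 1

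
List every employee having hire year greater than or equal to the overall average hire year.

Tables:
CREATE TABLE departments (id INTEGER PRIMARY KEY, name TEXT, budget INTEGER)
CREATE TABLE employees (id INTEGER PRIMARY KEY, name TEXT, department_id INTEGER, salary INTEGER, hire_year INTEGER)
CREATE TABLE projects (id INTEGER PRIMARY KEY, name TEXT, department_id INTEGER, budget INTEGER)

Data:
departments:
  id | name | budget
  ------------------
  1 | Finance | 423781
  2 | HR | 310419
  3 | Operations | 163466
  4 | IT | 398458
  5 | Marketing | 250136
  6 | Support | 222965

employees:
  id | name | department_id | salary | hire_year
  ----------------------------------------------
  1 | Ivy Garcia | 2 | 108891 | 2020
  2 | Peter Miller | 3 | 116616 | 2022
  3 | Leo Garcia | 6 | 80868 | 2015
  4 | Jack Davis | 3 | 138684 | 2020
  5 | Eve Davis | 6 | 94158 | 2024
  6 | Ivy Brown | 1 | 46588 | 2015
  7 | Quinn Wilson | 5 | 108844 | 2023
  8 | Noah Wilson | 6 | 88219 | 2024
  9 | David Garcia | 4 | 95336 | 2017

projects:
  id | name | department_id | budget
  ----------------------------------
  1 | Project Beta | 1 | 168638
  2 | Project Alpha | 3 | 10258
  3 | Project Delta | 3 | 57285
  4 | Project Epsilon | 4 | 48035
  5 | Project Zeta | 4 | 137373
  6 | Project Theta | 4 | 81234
SELECT name, hire_year FROM employees WHERE hire_year >= (SELECT AVG(hire_year) FROM employees)

Execution result:
name | hire_year
Ivy Garcia | 2020
Peter Miller | 2022
Jack Davis | 2020
Eve Davis | 2024
Quinn Wilson | 2023
Noah Wilson | 2024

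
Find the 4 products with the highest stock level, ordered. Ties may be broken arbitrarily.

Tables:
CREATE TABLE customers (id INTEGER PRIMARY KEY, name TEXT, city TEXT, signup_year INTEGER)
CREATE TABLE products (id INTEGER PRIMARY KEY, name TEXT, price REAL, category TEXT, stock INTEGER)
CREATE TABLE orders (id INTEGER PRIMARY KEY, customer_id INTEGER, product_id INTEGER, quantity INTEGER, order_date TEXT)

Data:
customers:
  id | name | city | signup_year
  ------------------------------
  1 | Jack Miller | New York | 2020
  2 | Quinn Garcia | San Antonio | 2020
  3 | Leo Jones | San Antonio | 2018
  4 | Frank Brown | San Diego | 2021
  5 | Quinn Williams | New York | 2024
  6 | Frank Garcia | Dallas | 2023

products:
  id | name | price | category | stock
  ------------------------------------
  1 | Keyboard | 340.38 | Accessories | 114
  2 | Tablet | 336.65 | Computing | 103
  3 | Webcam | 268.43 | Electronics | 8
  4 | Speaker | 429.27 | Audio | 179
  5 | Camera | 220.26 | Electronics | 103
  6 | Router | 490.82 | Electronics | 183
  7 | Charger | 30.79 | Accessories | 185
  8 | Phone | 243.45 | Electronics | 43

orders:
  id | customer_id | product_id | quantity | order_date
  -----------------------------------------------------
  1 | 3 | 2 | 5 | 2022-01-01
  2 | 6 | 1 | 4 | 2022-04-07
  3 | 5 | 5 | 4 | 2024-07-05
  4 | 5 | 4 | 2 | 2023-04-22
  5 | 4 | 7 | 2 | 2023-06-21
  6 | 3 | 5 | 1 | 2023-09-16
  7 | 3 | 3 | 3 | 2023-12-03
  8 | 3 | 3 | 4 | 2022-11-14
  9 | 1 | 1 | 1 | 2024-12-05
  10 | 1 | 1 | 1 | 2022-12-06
SELECT name, stock FROM products ORDER BY stock DESC LIMIT 4

Execution result:
name | stock
Charger | 185
Router | 183
Speaker | 179
Keyboard | 114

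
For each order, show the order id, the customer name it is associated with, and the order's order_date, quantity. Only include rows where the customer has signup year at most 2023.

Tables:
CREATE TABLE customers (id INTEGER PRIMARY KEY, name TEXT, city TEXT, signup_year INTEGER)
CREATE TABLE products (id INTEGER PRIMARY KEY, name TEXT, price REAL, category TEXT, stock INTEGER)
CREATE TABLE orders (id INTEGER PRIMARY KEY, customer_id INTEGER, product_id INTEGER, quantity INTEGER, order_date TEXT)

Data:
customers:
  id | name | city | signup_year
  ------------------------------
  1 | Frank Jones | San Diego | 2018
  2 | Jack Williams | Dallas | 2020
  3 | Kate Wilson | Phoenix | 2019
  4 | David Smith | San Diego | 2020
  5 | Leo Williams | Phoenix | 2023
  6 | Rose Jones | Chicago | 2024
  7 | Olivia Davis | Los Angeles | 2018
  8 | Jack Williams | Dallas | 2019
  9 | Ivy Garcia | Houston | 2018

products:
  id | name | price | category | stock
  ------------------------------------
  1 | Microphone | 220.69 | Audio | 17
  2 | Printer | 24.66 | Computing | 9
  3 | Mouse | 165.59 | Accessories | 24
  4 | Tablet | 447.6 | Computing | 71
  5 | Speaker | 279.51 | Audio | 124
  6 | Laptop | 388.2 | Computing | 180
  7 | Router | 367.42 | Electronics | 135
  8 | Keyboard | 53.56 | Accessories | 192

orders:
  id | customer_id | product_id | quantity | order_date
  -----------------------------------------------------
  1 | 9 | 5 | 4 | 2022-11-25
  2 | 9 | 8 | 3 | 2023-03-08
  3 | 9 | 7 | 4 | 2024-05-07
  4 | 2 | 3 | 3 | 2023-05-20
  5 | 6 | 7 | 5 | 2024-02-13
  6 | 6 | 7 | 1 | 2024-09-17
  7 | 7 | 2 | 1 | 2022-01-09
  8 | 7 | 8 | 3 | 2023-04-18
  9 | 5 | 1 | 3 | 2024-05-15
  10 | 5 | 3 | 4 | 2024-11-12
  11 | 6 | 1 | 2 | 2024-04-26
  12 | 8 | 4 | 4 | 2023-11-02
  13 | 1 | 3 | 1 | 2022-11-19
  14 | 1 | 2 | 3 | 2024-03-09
SELECT c.id, p.name AS customer, c.order_date, c.quantity FROM orders c JOIN customers p ON c.customer_id = p.id WHERE p.signup_year <= 2023

Execution result:
id | customer | order_date | quantity
1 | Ivy Garcia | 2022-11-25 | 4
2 | Ivy Garcia | 2023-03-08 | 3
3 | Ivy Garcia | 2024-05-07 | 4
4 | Jack Williams | 2023-05-20 | 3
7 | Olivia Davis | 2022-01-09 | 1
8 | Olivia Davis | 2023-04-18 | 3
9 | Leo Williams | 2024-05-15 | 3
10 | Leo Williams | 2024-11-12 | 4
12 | Jack Williams | 2023-11-02 | 4
13 | Frank Jones | 2022-11-19 | 1
14 | Frank Jones | 2024-03-09 | 3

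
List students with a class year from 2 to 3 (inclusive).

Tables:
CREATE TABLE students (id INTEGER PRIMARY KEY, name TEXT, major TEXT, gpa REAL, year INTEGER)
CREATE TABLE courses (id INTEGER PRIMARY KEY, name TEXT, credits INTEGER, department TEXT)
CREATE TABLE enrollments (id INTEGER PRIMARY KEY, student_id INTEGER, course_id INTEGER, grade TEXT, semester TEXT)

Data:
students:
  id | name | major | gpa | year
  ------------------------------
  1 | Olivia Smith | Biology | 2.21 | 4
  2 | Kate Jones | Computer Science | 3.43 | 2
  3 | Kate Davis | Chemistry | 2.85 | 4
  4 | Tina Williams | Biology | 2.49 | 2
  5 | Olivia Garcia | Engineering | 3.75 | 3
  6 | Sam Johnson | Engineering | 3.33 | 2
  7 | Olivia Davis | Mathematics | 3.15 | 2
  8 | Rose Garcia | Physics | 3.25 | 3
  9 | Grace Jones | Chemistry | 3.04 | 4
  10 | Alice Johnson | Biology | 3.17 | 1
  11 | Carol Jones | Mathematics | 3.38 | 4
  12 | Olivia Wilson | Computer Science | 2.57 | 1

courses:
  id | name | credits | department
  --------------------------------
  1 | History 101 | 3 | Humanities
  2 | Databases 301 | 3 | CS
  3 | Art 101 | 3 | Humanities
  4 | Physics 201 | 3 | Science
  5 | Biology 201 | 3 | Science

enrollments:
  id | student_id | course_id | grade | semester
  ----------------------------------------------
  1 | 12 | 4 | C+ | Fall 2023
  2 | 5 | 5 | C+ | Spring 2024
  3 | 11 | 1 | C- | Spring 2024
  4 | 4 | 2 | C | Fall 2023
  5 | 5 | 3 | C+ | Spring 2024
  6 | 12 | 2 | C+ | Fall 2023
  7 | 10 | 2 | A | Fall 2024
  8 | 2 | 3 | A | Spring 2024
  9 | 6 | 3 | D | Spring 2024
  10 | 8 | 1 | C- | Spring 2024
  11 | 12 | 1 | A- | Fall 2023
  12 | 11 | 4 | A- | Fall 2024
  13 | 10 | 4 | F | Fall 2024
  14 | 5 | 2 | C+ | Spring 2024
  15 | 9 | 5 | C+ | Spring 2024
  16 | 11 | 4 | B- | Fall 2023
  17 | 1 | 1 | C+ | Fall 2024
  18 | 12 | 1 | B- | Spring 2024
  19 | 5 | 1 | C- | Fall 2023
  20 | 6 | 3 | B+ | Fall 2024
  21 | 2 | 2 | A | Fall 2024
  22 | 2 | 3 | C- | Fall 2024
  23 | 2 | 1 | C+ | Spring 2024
SELECT name, year FROM students WHERE year BETWEEN 2 AND 3

Execution result:
name | year
Kate Jones | 2
Tina Williams | 2
Olivia Garcia | 3
Sam Johnson | 2
Olivia Davis | 2
Rose Garcia | 3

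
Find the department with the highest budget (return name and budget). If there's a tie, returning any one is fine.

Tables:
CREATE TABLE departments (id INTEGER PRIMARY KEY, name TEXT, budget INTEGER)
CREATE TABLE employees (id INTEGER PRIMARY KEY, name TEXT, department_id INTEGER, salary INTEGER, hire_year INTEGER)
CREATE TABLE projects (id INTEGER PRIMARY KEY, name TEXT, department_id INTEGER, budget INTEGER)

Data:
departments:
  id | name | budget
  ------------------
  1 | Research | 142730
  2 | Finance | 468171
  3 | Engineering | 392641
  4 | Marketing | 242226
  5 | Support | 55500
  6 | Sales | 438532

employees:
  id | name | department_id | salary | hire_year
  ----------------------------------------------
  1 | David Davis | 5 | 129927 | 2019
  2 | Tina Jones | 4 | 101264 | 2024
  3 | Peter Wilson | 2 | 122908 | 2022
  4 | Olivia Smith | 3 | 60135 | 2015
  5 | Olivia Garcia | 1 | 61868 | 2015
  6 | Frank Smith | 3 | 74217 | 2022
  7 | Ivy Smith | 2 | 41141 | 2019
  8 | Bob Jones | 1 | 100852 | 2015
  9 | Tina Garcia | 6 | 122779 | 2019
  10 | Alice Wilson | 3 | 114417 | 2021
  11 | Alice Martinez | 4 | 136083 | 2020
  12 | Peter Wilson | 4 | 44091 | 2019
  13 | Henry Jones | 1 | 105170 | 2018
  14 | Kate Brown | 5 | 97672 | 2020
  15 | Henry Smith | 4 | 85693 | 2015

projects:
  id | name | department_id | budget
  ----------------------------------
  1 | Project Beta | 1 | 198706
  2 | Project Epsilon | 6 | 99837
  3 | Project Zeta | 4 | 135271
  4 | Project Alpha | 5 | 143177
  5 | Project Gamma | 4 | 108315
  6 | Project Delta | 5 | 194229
SELECT name, budget FROM departments ORDER BY budget DESC LIMIT 1

Execution result:
name | budget
Finance | 468171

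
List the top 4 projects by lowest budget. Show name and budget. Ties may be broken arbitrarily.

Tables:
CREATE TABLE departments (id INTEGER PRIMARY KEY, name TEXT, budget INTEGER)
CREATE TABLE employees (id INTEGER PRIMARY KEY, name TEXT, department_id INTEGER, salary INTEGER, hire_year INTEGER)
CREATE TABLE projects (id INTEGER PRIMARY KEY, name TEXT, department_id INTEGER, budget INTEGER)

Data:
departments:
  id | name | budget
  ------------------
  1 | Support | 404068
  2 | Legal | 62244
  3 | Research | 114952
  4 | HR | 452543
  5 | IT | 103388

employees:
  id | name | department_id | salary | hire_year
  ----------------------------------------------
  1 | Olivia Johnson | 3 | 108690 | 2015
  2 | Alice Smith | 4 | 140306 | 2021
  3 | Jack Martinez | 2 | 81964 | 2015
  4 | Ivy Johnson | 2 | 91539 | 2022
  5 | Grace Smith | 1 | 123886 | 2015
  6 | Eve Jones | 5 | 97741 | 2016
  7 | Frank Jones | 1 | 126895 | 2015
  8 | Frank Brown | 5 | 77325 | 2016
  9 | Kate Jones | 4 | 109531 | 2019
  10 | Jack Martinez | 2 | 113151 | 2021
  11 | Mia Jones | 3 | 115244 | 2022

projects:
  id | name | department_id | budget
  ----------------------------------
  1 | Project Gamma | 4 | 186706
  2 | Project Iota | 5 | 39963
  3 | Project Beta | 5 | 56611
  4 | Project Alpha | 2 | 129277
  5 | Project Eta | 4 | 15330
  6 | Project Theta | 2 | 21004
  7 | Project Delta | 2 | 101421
SELECT name, budget FROM projects ORDER BY budget ASC LIMIT 4

Execution result:
name | budget
Project Eta | 15330
Project Theta | 21004
Project Iota | 39963
Project Beta | 56611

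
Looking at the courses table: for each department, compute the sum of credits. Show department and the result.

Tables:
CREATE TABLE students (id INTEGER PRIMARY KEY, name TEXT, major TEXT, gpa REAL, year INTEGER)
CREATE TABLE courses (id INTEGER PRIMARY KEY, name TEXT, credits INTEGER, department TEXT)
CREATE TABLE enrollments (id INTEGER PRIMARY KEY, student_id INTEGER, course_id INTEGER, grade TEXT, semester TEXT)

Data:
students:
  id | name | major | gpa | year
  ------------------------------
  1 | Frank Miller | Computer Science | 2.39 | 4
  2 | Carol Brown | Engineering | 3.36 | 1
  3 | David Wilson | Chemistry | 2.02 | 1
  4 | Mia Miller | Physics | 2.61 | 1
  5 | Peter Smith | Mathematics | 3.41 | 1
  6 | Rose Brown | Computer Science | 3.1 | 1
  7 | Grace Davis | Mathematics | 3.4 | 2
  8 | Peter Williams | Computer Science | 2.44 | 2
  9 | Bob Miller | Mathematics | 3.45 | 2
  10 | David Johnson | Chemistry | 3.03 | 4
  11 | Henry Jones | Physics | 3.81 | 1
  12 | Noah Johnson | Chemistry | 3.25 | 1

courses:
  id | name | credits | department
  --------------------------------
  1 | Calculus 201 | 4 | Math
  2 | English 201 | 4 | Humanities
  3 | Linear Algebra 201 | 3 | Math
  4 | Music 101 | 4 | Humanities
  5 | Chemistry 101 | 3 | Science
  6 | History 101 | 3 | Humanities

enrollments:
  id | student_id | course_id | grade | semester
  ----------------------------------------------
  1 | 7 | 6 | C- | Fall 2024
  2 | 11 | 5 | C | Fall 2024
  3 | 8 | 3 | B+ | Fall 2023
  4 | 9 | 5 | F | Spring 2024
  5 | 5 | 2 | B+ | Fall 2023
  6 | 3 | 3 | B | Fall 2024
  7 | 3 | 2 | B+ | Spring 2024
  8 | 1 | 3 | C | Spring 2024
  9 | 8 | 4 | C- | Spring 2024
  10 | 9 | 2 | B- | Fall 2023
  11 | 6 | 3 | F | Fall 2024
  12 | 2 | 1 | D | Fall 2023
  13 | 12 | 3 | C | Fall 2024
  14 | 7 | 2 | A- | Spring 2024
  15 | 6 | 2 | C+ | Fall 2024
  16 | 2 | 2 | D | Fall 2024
SELECT department, SUM(credits) AS sum_credits FROM courses GROUP BY department

Execution result:
department | sum_credits
Humanities | 11
Math | 7
Science | 3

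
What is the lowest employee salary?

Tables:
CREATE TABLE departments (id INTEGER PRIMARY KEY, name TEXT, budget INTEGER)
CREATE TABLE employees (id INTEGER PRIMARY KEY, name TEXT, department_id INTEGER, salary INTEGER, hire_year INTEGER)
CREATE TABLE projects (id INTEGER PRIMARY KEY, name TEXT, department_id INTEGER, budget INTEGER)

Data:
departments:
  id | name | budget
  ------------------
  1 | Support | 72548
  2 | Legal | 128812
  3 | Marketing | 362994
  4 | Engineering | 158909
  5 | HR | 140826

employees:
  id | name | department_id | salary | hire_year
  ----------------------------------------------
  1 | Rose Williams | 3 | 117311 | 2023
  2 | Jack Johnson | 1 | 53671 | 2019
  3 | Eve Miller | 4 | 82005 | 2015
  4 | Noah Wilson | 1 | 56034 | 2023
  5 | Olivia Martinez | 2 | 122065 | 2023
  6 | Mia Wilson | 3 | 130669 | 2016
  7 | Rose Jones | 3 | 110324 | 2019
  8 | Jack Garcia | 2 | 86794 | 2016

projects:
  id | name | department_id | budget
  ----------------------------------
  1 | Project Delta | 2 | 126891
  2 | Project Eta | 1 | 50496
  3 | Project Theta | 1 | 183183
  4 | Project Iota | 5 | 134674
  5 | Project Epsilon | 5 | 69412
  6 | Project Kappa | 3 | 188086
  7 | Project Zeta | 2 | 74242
SELECT MIN(salary) FROM employees

Execution result:
53671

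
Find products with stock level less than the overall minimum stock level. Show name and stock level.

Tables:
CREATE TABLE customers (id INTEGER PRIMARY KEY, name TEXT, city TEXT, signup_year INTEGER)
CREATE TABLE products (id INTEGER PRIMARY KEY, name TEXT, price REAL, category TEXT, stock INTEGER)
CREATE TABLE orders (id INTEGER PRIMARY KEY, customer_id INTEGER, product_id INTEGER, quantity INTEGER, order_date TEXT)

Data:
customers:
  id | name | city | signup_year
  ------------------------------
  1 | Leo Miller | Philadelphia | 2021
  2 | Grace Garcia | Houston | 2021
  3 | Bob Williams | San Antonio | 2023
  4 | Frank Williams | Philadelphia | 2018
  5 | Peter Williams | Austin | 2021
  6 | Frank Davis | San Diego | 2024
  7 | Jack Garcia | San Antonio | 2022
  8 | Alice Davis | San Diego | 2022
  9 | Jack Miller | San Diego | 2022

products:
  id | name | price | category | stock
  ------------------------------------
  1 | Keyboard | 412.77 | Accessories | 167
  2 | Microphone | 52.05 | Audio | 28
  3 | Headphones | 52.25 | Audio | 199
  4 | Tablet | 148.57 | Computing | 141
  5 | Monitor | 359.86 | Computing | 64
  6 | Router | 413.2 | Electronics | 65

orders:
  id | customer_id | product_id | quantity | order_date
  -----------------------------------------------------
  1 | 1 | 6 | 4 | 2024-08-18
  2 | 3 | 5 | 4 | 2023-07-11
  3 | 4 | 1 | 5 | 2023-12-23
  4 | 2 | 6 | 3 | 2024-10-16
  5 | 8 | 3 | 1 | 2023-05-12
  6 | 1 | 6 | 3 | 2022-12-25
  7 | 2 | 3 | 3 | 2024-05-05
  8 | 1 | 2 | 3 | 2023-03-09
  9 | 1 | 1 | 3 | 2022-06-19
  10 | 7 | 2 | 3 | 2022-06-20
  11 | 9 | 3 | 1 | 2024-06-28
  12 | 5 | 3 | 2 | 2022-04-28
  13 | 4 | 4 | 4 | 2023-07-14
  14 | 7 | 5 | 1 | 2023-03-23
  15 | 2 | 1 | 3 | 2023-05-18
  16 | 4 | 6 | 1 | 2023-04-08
SELECT name, stock FROM products WHERE stock < (SELECT MIN(stock) FROM products)

Execution result:
(no rows)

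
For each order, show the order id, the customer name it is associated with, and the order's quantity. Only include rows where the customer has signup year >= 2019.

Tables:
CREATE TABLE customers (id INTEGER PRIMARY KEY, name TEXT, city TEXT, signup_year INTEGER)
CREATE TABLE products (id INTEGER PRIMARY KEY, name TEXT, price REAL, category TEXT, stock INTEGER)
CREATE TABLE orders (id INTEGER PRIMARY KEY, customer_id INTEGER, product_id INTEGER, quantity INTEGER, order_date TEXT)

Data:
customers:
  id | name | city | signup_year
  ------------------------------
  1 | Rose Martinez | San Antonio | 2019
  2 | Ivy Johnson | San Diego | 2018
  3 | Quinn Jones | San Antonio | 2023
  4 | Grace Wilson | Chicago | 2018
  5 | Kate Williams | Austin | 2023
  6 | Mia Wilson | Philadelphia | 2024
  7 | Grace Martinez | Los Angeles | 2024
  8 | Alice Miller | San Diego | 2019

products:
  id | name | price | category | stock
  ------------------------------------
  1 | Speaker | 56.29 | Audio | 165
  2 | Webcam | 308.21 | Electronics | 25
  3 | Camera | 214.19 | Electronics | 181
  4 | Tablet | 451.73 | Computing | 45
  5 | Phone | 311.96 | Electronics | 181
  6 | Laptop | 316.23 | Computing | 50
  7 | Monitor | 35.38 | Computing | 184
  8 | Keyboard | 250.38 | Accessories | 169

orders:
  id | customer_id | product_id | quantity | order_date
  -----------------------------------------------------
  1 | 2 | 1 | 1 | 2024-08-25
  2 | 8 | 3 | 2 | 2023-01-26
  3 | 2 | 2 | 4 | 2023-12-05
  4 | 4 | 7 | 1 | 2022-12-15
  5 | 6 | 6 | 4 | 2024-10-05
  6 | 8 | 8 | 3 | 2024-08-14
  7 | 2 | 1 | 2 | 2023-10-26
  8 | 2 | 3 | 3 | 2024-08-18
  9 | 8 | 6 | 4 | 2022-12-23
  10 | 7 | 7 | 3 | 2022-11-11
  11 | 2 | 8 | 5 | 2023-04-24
SELECT c.id, p.name AS customer, c.quantity FROM orders c JOIN customers p ON c.customer_id = p.id WHERE p.signup_year >= 2019

Execution result:
id | customer | quantity
2 | Alice Miller | 2
5 | Mia Wilson | 4
6 | Alice Miller | 3
9 | Alice Miller | 4
10 | Grace Martinez | 3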